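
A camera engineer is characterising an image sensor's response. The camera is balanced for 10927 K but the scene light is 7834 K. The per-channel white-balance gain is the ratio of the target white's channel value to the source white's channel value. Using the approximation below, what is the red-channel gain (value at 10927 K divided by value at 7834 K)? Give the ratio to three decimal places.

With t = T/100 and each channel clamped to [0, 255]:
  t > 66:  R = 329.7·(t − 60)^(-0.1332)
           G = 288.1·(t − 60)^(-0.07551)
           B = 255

At 7834 K (t = 78.34):
  R = 329.7·(78.34 − 60)^(-0.1332) = 329.7·18.34^(-0.1332) = 329.7·0.67876 = 223.787.
At 10927 K (t = 109.27):
  R = 329.7·(109.27 − 60)^(-0.1332) = 329.7·49.27^(-0.1332) = 329.7·0.59504 = 196.186.
Gain = 196.186 / 223.787 = 0.8767 → 0.877.

0.877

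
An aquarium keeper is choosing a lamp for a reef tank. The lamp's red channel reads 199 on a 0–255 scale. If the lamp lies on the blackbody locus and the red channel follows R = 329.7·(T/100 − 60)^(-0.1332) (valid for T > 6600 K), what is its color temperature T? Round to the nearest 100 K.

(t − 60)^(-0.1332) = 199/329.7 = 0.60358.
t − 60 = 0.60358^(1/-0.1332) = 0.60358^(-7.508) = 44.273, so t = 104.273.
T = 100·t = 10427 K → 10400 K to the nearest 100 K.

10400 K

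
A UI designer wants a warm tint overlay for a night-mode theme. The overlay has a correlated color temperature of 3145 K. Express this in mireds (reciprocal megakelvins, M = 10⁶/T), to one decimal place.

M = 10⁶ / 3145 = 317.965 → 318.0 mireds.

318.0 mireds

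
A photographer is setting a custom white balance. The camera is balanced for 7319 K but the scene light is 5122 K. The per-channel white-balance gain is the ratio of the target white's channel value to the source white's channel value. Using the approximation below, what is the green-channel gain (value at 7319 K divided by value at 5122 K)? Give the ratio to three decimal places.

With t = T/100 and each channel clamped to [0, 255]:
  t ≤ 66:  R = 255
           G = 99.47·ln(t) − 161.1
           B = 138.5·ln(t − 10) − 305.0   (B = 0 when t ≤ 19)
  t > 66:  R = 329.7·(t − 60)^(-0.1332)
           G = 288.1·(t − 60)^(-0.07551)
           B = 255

1.029

At 5122 K (t = 51.22):
  G = 99.47·ln 51.22 − 161.1 = 99.47·3.9361 − 161.1 = 230.427.
At 7319 K (t = 73.19):
  G = 288.1·(73.19 − 60)^(-0.07551) = 288.1·13.19^(-0.07551) = 288.1·0.82302 = 237.112.
Gain = 237.112 / 230.427 = 1.0290 → 1.029.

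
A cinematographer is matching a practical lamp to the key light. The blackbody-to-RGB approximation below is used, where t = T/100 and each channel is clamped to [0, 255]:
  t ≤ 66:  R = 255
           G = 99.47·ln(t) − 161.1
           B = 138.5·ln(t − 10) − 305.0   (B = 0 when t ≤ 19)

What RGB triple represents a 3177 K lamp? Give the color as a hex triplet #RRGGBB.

#FFB77A

t = 3177/100 = 31.77; the t ≤ 66 branch applies.
R = 255 by definition for t ≤ 66.
G = 99.47·ln 31.77 − 161.1 = 99.47·3.4585 − 161.1 = 182.919.
B = 138.5·ln(31.77 − 10) − 305.0 = 138.5·ln 21.77 − 305.0 = 138.5·3.0805 − 305.0 = 121.654.
Rounded: (255, 183, 122).
In hex: #FFB77A.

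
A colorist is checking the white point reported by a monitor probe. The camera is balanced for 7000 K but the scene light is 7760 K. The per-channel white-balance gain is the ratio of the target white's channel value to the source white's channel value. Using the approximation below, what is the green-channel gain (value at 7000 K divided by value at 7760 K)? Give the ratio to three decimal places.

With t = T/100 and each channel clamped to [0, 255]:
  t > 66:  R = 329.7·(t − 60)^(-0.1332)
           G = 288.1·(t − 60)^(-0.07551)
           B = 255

At 7760 K (t = 77.6):
  G = 288.1·(77.6 − 60)^(-0.07551) = 288.1·17.6^(-0.07551) = 288.1·0.80529 = 232.004.
At 7000 K (t = 70):
  G = 288.1·(70 − 60)^(-0.07551) = 288.1·10^(-0.07551) = 288.1·0.84041 = 242.121.
Gain = 242.121 / 232.004 = 1.0436 → 1.044.

1.044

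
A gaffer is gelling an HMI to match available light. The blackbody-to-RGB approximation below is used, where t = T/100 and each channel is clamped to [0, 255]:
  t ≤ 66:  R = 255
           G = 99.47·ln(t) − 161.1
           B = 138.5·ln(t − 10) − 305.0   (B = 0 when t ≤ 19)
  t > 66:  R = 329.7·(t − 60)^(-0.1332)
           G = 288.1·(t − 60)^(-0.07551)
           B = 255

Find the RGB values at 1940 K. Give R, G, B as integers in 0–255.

R=255, G=134, B=5

t = 1940/100 = 19.4; the t ≤ 66 branch applies.
R = 255 by definition for t ≤ 66.
G = 99.47·ln 19.4 − 161.1 = 99.47·2.9653 − 161.1 = 133.856.
B = 138.5·ln(19.4 − 10) − 305.0 = 138.5·ln 9.4 − 305.0 = 138.5·2.2407 − 305.0 = 5.338.
Rounded: (255, 134, 5).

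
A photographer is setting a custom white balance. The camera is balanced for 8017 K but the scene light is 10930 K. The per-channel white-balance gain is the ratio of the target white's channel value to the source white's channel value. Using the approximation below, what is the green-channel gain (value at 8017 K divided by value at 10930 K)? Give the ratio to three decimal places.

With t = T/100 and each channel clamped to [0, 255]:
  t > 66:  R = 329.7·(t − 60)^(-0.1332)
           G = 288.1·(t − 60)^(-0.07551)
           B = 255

At 10930 K (t = 109.3):
  G = 288.1·(109.3 − 60)^(-0.07551) = 288.1·49.3^(-0.07551) = 288.1·0.74503 = 214.643.
At 8017 K (t = 80.17):
  G = 288.1·(80.17 − 60)^(-0.07551) = 288.1·20.17^(-0.07551) = 288.1·0.79704 = 229.628.
Gain = 229.628 / 214.643 = 1.0698 → 1.070.

1.070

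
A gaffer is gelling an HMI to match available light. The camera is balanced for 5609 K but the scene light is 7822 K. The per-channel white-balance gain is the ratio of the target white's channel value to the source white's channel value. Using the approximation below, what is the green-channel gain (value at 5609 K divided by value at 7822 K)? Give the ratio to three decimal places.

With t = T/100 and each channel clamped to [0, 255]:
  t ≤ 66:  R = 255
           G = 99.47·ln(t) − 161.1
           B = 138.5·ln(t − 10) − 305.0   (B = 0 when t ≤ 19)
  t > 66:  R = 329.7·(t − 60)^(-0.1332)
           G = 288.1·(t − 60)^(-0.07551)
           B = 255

At 7822 K (t = 78.22):
  G = 288.1·(78.22 − 60)^(-0.07551) = 288.1·18.22^(-0.07551) = 288.1·0.80319 = 231.398.
At 5609 K (t = 56.09):
  G = 99.47·ln 56.09 − 161.1 = 99.47·4.0270 − 161.1 = 239.461.
Gain = 239.461 / 231.398 = 1.0348 → 1.035.

1.035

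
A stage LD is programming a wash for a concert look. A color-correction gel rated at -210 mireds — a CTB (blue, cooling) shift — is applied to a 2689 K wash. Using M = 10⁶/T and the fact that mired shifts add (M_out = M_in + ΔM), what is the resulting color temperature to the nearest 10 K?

6180 K

M_in = 10⁶/2689 = 371.89 mireds.
M_out = 371.89 + (-210) = 161.89 mireds.
T_out = 10⁶/161.89 = 6177.2 K → 6180 K.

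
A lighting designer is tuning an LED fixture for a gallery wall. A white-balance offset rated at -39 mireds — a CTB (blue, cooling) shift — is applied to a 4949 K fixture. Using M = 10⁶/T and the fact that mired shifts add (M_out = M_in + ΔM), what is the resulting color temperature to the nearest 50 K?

M_in = 10⁶/4949 = 202.06 mireds.
M_out = 202.06 + (-39) = 163.06 mireds.
T_out = 10⁶/163.06 = 6132.7 K → 6150 K.

6150 K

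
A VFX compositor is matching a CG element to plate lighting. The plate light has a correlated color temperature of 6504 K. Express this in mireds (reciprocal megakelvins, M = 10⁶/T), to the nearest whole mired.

154 mireds

M = 10⁶ / 6504 = 153.752 → 154 mireds.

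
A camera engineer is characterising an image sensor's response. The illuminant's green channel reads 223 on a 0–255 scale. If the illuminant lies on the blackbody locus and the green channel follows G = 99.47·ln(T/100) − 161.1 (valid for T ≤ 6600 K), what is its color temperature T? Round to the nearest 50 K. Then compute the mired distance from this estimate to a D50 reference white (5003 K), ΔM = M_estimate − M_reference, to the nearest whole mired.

ln t = (223 + 161.1) / 99.47 = 3.8615.
t = e^3.8615 = 47.535.
T = 100·t = 4753 K → 4750 K to the nearest 50 K.
M_estimate = 10⁶/4750 = 210.53; M_reference = 10⁶/5003 = 199.88.
ΔM = 210.53 − 199.88 = 10.65 → +11 mireds.

+11 mireds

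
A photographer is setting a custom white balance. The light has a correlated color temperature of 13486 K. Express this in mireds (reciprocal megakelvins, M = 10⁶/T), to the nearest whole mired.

74 mireds

M = 10⁶ / 13486 = 74.151 → 74 mireds.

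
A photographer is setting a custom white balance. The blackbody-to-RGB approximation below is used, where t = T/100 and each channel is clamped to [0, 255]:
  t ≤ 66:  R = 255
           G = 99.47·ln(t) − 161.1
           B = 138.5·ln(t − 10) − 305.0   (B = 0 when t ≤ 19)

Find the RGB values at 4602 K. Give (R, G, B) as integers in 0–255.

t = 4602/100 = 46.02; the t ≤ 66 branch applies.
R = 255 by definition for t ≤ 66.
G = 99.47·ln 46.02 − 161.1 = 99.47·3.8291 − 161.1 = 219.778.
B = 138.5·ln(46.02 − 10) − 305.0 = 138.5·ln 36.02 − 305.0 = 138.5·3.5841 − 305.0 = 191.394.
Rounded: (255, 220, 191).

(255, 220, 191)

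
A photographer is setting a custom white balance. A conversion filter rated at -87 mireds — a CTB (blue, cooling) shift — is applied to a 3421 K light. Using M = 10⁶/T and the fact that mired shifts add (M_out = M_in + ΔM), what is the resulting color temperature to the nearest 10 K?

M_in = 10⁶/3421 = 292.31 mireds.
M_out = 292.31 + (-87) = 205.31 mireds.
T_out = 10⁶/205.31 = 4870.6 K → 4870 K.

4870 K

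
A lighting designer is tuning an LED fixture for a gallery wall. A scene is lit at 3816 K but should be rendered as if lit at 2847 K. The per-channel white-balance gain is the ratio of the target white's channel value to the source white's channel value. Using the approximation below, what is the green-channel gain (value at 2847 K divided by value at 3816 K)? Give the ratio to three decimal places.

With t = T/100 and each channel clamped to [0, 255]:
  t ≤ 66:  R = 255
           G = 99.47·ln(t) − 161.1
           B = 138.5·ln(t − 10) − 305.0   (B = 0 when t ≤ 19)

0.855

At 3816 K (t = 38.16):
  G = 99.47·ln 38.16 − 161.1 = 99.47·3.6418 − 161.1 = 201.149.
At 2847 K (t = 28.47):
  G = 99.47·ln 28.47 − 161.1 = 99.47·3.3489 − 161.1 = 172.010.
Gain = 172.010 / 201.149 = 0.8551 → 0.855.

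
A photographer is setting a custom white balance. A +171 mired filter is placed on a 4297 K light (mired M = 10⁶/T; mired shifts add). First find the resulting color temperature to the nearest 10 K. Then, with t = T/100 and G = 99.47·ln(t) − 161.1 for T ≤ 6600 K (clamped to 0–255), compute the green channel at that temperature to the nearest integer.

158

M_in = 10⁶/4297 = 232.72; M_out = 232.72 + (+171) = 403.72.
T_out = 10⁶/403.72 = 2477.0 K → 2480 K; t = 24.8.
G = 99.47·ln 24.8 − 161.1 = 99.47·3.2108 − 161.1 = 158.283.
Rounded: 158.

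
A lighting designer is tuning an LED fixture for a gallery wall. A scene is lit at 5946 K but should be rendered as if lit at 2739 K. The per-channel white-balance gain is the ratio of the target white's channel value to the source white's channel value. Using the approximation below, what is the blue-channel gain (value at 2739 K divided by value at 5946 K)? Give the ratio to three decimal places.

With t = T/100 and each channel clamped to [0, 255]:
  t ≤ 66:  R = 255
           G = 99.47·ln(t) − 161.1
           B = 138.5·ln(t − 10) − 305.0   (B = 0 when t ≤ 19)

0.385

At 5946 K (t = 59.46):
  B = 138.5·ln(59.46 − 10) − 305.0 = 138.5·ln 49.46 − 305.0 = 138.5·3.9012 − 305.0 = 235.311.
At 2739 K (t = 27.39):
  B = 138.5·ln(27.39 − 10) − 305.0 = 138.5·ln 17.39 − 305.0 = 138.5·2.8559 − 305.0 = 90.542.
Gain = 90.542 / 235.311 = 0.3848 → 0.385.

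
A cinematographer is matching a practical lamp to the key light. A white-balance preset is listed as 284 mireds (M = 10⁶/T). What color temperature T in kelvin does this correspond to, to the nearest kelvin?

3521 K

T = 10⁶ / 284 = 3521.13 K → 3521 K.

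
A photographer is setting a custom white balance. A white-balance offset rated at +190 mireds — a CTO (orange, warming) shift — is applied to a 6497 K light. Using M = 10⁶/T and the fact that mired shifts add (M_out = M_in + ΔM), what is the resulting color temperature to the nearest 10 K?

2910 K

M_in = 10⁶/6497 = 153.92 mireds.
M_out = 153.92 + (+190) = 343.92 mireds.
T_out = 10⁶/343.92 = 2907.7 K → 2910 K.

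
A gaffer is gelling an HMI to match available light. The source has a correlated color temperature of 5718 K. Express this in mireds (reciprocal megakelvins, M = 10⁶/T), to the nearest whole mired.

M = 10⁶ / 5718 = 174.886 → 175 mireds.

175 mireds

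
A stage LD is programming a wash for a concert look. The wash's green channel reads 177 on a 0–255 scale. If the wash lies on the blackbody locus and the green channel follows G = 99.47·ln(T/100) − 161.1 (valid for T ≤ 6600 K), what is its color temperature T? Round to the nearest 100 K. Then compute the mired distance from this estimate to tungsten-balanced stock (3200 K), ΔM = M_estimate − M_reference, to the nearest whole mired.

ln t = (177 + 161.1) / 99.47 = 3.3990.
t = e^3.3990 = 29.935.
T = 100·t = 2993 K → 3000 K to the nearest 100 K.
M_estimate = 10⁶/3000 = 333.33; M_reference = 10⁶/3200 = 312.50.
ΔM = 333.33 − 312.50 = 20.83 → +21 mireds.

+21 mireds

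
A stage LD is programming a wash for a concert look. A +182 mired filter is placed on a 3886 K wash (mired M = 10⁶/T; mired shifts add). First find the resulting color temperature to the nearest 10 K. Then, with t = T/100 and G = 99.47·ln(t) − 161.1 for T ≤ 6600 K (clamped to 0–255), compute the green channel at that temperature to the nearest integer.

150

M_in = 10⁶/3886 = 257.33; M_out = 257.33 + (+182) = 439.33.
T_out = 10⁶/439.33 = 2276.2 K → 2280 K; t = 22.8.
G = 99.47·ln 22.8 − 161.1 = 99.47·3.1268 − 161.1 = 149.919.
Rounded: 150.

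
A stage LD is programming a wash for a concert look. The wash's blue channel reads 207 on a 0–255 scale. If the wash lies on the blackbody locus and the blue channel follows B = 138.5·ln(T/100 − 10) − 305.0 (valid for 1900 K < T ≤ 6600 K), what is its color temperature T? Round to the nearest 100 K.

ln(t − 10) = (207 + 305.0) / 138.5 = 3.6968.
t − 10 = e^3.6968 = 40.316, so t = 50.316.
T = 100·t = 5032 K → 5000 K to the nearest 100 K.

5000 K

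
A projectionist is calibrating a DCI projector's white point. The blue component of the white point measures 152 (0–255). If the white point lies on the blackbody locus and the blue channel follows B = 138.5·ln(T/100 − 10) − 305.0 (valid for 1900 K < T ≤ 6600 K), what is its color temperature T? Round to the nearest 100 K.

ln(t − 10) = (152 + 305.0) / 138.5 = 3.2996.
t − 10 = e^3.2996 = 27.103, so t = 37.103.
T = 100·t = 3710 K → 3700 K to the nearest 100 K.

3700 K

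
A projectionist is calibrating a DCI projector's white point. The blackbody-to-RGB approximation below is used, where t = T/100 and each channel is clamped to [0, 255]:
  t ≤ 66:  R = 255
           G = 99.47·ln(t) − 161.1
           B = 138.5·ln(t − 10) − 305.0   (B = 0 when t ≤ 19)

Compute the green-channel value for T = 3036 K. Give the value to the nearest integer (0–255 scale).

178

t = 3036/100 = 30.36; the t ≤ 66 branch applies.
G = 99.47·ln 30.36 − 161.1 = 99.47·3.4131 − 161.1 = 178.404.
Rounded: 178.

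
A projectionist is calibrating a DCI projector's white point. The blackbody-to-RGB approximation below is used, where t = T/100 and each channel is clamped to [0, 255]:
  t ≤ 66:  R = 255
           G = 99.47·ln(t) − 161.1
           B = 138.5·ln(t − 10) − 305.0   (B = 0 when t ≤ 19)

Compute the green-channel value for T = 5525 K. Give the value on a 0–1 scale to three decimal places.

t = 5525/100 = 55.25; the t ≤ 66 branch applies.
G = 99.47·ln 55.25 − 161.1 = 99.47·4.0119 − 161.1 = 237.961.
On a 0–1 scale: 237.961/255 = 0.9332 → 0.933.

0.933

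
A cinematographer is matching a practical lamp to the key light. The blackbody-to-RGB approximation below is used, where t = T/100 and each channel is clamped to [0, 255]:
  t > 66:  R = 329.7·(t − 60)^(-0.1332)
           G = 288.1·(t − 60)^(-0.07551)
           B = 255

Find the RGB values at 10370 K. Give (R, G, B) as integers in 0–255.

(199, 217, 255)

t = 10370/100 = 103.7; the t > 66 branch applies.
R = 329.7·(103.7 − 60)^(-0.1332) = 329.7·43.7^(-0.1332) = 329.7·0.60463 = 199.346.
G = 288.1·(103.7 − 60)^(-0.07551) = 288.1·43.7^(-0.07551) = 288.1·0.75184 = 216.606.
B = 255 by definition for t > 66.
Rounded: (199, 217, 255).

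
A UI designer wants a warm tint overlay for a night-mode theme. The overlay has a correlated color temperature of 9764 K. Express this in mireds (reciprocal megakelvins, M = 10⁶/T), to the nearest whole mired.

102 mireds

M = 10⁶ / 9764 = 102.417 → 102 mireds.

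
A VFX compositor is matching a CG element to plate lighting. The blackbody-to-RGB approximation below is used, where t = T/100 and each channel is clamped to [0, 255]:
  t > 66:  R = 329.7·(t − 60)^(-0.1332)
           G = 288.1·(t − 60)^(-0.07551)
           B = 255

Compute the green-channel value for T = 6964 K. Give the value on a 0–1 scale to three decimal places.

t = 6964/100 = 69.64; the t > 66 branch applies.
G = 288.1·(69.64 − 60)^(-0.07551) = 288.1·9.64^(-0.07551) = 288.1·0.84274 = 242.793.
On a 0–1 scale: 242.793/255 = 0.9521 → 0.952.

0.952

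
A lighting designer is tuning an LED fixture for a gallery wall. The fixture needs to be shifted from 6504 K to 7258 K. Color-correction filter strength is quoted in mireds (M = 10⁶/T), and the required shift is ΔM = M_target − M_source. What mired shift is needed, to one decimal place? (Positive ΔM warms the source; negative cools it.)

M_source = 10⁶/6504 = 153.752; M_target = 10⁶/7258 = 137.779.
ΔM = 137.779 − 153.752 = -15.973 → -16.0 mireds, a cooling shift.

-16.0 mireds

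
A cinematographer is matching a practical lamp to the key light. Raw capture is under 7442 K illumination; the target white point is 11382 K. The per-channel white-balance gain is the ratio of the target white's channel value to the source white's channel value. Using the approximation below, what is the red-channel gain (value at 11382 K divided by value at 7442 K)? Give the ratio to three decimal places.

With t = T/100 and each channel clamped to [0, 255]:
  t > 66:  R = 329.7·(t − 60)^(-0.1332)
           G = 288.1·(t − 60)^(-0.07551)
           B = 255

At 7442 K (t = 74.42):
  R = 329.7·(74.42 − 60)^(-0.1332) = 329.7·14.42^(-0.1332) = 329.7·0.70085 = 231.071.
At 11382 K (t = 113.82):
  R = 329.7·(113.82 − 60)^(-0.1332) = 329.7·53.82^(-0.1332) = 329.7·0.58808 = 193.891.
Gain = 193.891 / 231.071 = 0.8391 → 0.839.

0.839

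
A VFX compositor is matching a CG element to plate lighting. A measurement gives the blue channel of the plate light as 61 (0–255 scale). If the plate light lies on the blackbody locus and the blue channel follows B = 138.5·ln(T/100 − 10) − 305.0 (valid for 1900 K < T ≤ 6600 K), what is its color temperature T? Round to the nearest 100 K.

2400 K

ln(t − 10) = (61 + 305.0) / 138.5 = 2.6426.
t − 10 = e^2.6426 = 14.050, so t = 24.050.
T = 100·t = 2405 K → 2400 K to the nearest 100 K.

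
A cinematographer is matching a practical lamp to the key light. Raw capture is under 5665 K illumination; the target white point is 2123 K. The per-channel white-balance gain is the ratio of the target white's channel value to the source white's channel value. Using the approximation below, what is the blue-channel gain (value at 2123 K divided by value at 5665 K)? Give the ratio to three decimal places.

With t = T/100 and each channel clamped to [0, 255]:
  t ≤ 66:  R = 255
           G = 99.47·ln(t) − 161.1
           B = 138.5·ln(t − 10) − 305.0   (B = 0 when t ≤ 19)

0.132

At 5665 K (t = 56.65):
  B = 138.5·ln(56.65 − 10) − 305.0 = 138.5·ln 46.65 − 305.0 = 138.5·3.8427 − 305.0 = 227.210.
At 2123 K (t = 21.23):
  B = 138.5·ln(21.23 − 10) − 305.0 = 138.5·ln 11.23 − 305.0 = 138.5·2.4186 − 305.0 = 29.975.
Gain = 29.975 / 227.210 = 0.1319 → 0.132.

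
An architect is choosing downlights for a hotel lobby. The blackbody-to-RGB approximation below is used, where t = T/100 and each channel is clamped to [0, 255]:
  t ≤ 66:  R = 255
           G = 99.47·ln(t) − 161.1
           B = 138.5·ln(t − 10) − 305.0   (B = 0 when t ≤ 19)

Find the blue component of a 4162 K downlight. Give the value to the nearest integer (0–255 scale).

t = 4162/100 = 41.62; the t ≤ 66 branch applies.
B = 138.5·ln(41.62 − 10) − 305.0 = 138.5·ln 31.62 − 305.0 = 138.5·3.4538 − 305.0 = 173.350.
Rounded: 173.

173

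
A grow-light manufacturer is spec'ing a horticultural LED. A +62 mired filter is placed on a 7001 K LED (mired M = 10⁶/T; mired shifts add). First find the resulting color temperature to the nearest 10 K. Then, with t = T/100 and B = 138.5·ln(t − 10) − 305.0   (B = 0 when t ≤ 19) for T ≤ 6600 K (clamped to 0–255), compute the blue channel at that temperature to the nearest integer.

M_in = 10⁶/7001 = 142.84; M_out = 142.84 + (+62) = 204.84.
T_out = 10⁶/204.84 = 4881.9 K → 4880 K; t = 48.8.
B = 138.5·ln(48.8 − 10) − 305.0 = 138.5·ln 38.8 − 305.0 = 138.5·3.6584 − 305.0 = 201.691.
Rounded: 202.

202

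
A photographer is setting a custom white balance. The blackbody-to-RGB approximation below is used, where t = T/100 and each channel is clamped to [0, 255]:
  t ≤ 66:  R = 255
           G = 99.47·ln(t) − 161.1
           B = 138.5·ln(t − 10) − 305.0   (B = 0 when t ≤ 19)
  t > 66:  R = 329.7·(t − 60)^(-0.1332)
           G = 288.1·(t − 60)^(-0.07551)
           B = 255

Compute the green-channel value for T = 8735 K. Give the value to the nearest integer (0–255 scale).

224

t = 8735/100 = 87.35; the t > 66 branch applies.
G = 288.1·(87.35 − 60)^(-0.07551) = 288.1·27.35^(-0.07551) = 288.1·0.77892 = 224.408.
Rounded: 224.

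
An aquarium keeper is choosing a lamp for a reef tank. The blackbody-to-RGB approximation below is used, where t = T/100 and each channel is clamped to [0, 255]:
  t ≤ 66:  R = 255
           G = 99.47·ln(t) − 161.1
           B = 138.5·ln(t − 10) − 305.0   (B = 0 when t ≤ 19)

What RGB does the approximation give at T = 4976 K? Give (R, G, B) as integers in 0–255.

t = 4976/100 = 49.76; the t ≤ 66 branch applies.
R = 255 by definition for t ≤ 66.
G = 99.47·ln 49.76 − 161.1 = 99.47·3.9072 − 161.1 = 227.550.
B = 138.5·ln(49.76 − 10) − 305.0 = 138.5·ln 39.76 − 305.0 = 138.5·3.6829 − 305.0 = 205.076.
Rounded: (255, 228, 205).

(255, 228, 205)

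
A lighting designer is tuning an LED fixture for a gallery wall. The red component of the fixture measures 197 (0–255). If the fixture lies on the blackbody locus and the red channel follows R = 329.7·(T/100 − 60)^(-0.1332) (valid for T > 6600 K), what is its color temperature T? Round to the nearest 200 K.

10800 K

(t − 60)^(-0.1332) = 197/329.7 = 0.59751.
t − 60 = 0.59751^(1/-0.1332) = 0.59751^(-7.508) = 47.761, so t = 107.761.
T = 100·t = 10776 K → 10800 K to the nearest 200 K.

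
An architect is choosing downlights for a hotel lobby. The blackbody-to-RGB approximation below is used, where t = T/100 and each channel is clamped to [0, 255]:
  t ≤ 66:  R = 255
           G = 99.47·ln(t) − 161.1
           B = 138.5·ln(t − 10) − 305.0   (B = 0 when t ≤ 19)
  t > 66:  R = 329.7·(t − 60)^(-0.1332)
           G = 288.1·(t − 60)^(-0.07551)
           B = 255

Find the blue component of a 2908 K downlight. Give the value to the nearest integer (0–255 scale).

103

t = 2908/100 = 29.08; the t ≤ 66 branch applies.
B = 138.5·ln(29.08 − 10) − 305.0 = 138.5·ln 19.08 − 305.0 = 138.5·2.9486 − 305.0 = 103.387.
Rounded: 103.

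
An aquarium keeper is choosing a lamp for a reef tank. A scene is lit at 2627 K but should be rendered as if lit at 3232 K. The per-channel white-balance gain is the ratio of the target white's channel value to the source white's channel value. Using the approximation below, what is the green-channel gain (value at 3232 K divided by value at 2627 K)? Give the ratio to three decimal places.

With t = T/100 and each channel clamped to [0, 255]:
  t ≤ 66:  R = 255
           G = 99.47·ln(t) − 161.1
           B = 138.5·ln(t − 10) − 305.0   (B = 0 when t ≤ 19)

At 2627 K (t = 26.27):
  G = 99.47·ln 26.27 − 161.1 = 99.47·3.2684 − 161.1 = 164.010.
At 3232 K (t = 32.32):
  G = 99.47·ln 32.32 − 161.1 = 99.47·3.4757 − 161.1 = 184.627.
Gain = 184.627 / 164.010 = 1.1257 → 1.126.

1.126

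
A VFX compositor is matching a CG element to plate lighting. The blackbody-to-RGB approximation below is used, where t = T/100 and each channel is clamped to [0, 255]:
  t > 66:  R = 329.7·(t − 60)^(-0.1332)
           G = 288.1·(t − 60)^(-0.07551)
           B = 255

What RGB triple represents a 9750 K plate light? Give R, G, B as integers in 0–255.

R=203, G=219, B=255

t = 9750/100 = 97.5; the t > 66 branch applies.
R = 329.7·(97.5 − 60)^(-0.1332) = 329.7·37.5^(-0.1332) = 329.7·0.61708 = 203.450.
G = 288.1·(97.5 − 60)^(-0.07551) = 288.1·37.5^(-0.07551) = 288.1·0.76058 = 219.123.
B = 255 by definition for t > 66.
Rounded: (203, 219, 255).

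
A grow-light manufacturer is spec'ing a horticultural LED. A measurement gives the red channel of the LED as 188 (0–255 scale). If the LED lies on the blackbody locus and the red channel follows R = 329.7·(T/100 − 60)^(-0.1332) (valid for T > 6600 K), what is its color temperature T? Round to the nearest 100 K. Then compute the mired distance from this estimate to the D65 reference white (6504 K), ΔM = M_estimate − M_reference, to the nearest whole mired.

(t − 60)^(-0.1332) = 188/329.7 = 0.57022.
t − 60 = 0.57022^(1/-0.1332) = 0.57022^(-7.508) = 67.848, so t = 127.848.
T = 100·t = 12785 K → 12800 K to the nearest 100 K.
M_estimate = 10⁶/12800 = 78.12; M_reference = 10⁶/6504 = 153.75.
ΔM = 78.12 − 153.75 = -75.63 → -76 mireds.

-76 mireds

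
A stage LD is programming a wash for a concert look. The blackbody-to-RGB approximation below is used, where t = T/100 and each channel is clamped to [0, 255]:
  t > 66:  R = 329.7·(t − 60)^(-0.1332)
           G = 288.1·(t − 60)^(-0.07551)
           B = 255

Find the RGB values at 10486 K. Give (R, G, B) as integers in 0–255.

(199, 216, 255)

t = 10486/100 = 104.86; the t > 66 branch applies.
R = 329.7·(104.86 − 60)^(-0.1332) = 329.7·44.86^(-0.1332) = 329.7·0.60252 = 198.651.
G = 288.1·(104.86 − 60)^(-0.07551) = 288.1·44.86^(-0.07551) = 288.1·0.75036 = 216.178.
B = 255 by definition for t > 66.
Rounded: (199, 216, 255).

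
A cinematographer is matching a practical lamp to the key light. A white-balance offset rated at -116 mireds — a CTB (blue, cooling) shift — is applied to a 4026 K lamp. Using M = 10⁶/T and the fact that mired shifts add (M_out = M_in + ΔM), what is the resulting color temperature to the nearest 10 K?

7550 K

M_in = 10⁶/4026 = 248.39 mireds.
M_out = 248.39 + (-116) = 132.39 mireds.
T_out = 10⁶/132.39 = 7553.7 K → 7550 K.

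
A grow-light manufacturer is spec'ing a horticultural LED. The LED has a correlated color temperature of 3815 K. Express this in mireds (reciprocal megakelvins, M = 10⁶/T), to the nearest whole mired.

262 mireds

M = 10⁶ / 3815 = 262.123 → 262 mireds.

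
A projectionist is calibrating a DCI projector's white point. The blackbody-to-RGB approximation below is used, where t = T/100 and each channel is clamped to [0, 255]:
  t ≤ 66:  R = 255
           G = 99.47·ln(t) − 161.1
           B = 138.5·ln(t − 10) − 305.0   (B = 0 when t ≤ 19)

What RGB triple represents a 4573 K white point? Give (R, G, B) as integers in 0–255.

(255, 219, 190)

t = 4573/100 = 45.73; the t ≤ 66 branch applies.
R = 255 by definition for t ≤ 66.
G = 99.47·ln 45.73 − 161.1 = 99.47·3.8228 − 161.1 = 219.149.
B = 138.5·ln(45.73 − 10) − 305.0 = 138.5·ln 35.73 − 305.0 = 138.5·3.5760 − 305.0 = 190.275.
Rounded: (255, 219, 190).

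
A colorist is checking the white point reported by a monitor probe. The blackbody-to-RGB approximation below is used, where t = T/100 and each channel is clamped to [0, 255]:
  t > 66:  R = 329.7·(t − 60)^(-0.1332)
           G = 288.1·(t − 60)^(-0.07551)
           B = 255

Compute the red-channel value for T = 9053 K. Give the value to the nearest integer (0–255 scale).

209

t = 9053/100 = 90.53; the t > 66 branch applies.
R = 329.7·(90.53 − 60)^(-0.1332) = 329.7·30.53^(-0.1332) = 329.7·0.63421 = 209.100.
Rounded: 209.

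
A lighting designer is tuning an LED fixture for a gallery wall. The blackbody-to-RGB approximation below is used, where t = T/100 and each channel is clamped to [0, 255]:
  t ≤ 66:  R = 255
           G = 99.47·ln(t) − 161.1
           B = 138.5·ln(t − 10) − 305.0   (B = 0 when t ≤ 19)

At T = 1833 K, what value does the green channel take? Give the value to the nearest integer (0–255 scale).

t = 1833/100 = 18.33; the t ≤ 66 branch applies.
G = 99.47·ln 18.33 − 161.1 = 99.47·2.9085 − 161.1 = 128.212.
Rounded: 128.

128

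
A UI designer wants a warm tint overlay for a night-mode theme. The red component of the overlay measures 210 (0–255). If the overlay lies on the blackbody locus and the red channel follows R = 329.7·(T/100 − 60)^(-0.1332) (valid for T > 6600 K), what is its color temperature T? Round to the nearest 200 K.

(t − 60)^(-0.1332) = 210/329.7 = 0.63694.
t − 60 = 0.63694^(1/-0.1332) = 0.63694^(-7.508) = 29.561, so t = 89.561.
T = 100·t = 8956 K → 9000 K to the nearest 200 K.

9000 K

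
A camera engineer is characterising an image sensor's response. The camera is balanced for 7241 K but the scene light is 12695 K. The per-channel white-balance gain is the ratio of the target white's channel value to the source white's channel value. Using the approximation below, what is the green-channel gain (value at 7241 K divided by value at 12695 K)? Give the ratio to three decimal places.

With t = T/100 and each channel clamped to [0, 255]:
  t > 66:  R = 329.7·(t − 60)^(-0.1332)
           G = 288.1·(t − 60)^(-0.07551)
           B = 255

At 12695 K (t = 126.95):
  G = 288.1·(126.95 − 60)^(-0.07551) = 288.1·66.95^(-0.07551) = 288.1·0.72801 = 209.740.
At 7241 K (t = 72.41):
  G = 288.1·(72.41 − 60)^(-0.07551) = 288.1·12.41^(-0.07551) = 288.1·0.82682 = 238.206.
Gain = 238.206 / 209.740 = 1.1357 → 1.136.

1.136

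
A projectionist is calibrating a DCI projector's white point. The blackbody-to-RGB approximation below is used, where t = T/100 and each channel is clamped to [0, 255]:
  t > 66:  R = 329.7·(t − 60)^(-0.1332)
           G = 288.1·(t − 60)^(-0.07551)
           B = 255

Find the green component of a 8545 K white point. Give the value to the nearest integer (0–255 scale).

226

t = 8545/100 = 85.45; the t > 66 branch applies.
G = 288.1·(85.45 − 60)^(-0.07551) = 288.1·25.45^(-0.07551) = 288.1·0.78317 = 225.632.
Rounded: 226.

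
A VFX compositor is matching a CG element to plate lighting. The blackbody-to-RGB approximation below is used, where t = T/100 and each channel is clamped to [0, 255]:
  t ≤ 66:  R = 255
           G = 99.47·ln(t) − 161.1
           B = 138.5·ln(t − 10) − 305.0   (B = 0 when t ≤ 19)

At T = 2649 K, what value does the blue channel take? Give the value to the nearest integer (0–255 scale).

t = 2649/100 = 26.49; the t ≤ 66 branch applies.
B = 138.5·ln(26.49 − 10) − 305.0 = 138.5·ln 16.49 − 305.0 = 138.5·2.8028 − 305.0 = 83.181.
Rounded: 83.

83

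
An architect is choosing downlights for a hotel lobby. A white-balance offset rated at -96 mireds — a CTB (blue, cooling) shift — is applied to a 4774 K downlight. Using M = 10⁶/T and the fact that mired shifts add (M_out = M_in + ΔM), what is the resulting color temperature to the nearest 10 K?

8810 K

M_in = 10⁶/4774 = 209.47 mireds.
M_out = 209.47 + (-96) = 113.47 mireds.
T_out = 10⁶/113.47 = 8813.1 K → 8810 K.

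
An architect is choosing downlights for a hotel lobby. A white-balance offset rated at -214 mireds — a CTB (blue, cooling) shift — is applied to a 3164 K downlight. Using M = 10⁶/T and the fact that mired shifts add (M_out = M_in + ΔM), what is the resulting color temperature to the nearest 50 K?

M_in = 10⁶/3164 = 316.06 mireds.
M_out = 316.06 + (-214) = 102.06 mireds.
T_out = 10⁶/102.06 = 9798.6 K → 9800 K.

9800 K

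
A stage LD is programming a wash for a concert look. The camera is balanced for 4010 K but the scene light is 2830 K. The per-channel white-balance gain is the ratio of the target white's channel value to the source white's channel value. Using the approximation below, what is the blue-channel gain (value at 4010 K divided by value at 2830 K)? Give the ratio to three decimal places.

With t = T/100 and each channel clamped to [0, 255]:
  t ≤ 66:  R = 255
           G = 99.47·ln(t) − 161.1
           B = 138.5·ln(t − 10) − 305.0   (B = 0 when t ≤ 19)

1.706

At 2830 K (t = 28.3):
  B = 138.5·ln(28.3 − 10) − 305.0 = 138.5·ln 18.3 − 305.0 = 138.5·2.9069 − 305.0 = 97.606.
At 4010 K (t = 40.1):
  B = 138.5·ln(40.1 − 10) − 305.0 = 138.5·ln 30.1 − 305.0 = 138.5·3.4045 − 305.0 = 166.527.
Gain = 166.527 / 97.606 = 1.7061 → 1.706.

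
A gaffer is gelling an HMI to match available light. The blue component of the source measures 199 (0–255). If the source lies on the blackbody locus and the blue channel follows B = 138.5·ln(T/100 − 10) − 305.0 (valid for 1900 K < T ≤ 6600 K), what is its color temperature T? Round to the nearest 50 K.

4800 K

ln(t − 10) = (199 + 305.0) / 138.5 = 3.6390.
t − 10 = e^3.6390 = 38.053, so t = 48.053.
T = 100·t = 4805 K → 4800 K to the nearest 50 K.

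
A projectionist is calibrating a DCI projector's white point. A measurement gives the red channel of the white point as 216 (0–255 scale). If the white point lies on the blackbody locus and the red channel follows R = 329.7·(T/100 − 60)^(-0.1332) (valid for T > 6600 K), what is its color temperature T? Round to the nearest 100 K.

8400 K

(t − 60)^(-0.1332) = 216/329.7 = 0.65514.
t − 60 = 0.65514^(1/-0.1332) = 0.65514^(-7.508) = 23.926, so t = 83.926.
T = 100·t = 8393 K → 8400 K to the nearest 100 K.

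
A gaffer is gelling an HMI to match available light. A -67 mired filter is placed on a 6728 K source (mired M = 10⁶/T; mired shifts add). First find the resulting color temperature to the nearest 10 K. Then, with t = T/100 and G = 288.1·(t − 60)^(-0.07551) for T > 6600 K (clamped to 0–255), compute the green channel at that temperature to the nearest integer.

M_in = 10⁶/6728 = 148.63; M_out = 148.63 + (-67) = 81.63.
T_out = 10⁶/81.63 = 12250.0 K → 12250 K; t = 122.5.
G = 288.1·(122.5 − 60)^(-0.07551) = 288.1·62.5^(-0.07551) = 288.1·0.73180 = 210.832.
Rounded: 211.

211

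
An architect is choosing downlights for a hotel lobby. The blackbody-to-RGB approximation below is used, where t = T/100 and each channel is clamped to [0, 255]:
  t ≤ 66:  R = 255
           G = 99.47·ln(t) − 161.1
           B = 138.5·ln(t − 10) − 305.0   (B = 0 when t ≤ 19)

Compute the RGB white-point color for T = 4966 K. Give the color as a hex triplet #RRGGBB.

#FFE3CD

t = 4966/100 = 49.66; the t ≤ 66 branch applies.
R = 255 by definition for t ≤ 66.
G = 99.47·ln 49.66 − 161.1 = 99.47·3.9052 − 161.1 = 227.350.
B = 138.5·ln(49.66 − 10) − 305.0 = 138.5·ln 39.66 − 305.0 = 138.5·3.6803 − 305.0 = 204.728.
Rounded: (255, 227, 205).
In hex: #FFE3CD.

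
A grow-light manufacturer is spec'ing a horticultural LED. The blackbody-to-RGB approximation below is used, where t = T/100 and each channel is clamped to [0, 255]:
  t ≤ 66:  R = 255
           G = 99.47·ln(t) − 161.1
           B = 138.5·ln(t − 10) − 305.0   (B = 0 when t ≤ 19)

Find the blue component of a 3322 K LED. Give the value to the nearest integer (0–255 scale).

131

t = 3322/100 = 33.22; the t ≤ 66 branch applies.
B = 138.5·ln(33.22 − 10) − 305.0 = 138.5·ln 23.22 − 305.0 = 138.5·3.1450 − 305.0 = 130.584.
Rounded: 131.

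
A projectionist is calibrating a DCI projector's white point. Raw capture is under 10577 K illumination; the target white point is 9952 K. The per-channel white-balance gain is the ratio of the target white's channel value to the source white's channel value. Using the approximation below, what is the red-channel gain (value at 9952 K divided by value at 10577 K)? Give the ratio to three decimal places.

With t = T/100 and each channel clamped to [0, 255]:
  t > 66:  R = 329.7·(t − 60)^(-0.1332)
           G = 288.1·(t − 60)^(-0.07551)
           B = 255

At 10577 K (t = 105.77):
  R = 329.7·(105.77 − 60)^(-0.1332) = 329.7·45.77^(-0.1332) = 329.7·0.60091 = 198.121.
At 9952 K (t = 99.52):
  R = 329.7·(99.52 − 60)^(-0.1332) = 329.7·39.52^(-0.1332) = 329.7·0.61278 = 202.033.
Gain = 202.033 / 198.121 = 1.0197 → 1.020.

1.020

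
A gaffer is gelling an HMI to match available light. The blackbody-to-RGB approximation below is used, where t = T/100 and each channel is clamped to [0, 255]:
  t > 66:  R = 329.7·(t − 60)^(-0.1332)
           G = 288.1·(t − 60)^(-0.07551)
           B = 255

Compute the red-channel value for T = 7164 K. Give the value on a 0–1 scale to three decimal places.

0.932

t = 7164/100 = 71.64; the t > 66 branch applies.
R = 329.7·(71.64 − 60)^(-0.1332) = 329.7·11.64^(-0.1332) = 329.7·0.72113 = 237.757.
On a 0–1 scale: 237.757/255 = 0.9324 → 0.932.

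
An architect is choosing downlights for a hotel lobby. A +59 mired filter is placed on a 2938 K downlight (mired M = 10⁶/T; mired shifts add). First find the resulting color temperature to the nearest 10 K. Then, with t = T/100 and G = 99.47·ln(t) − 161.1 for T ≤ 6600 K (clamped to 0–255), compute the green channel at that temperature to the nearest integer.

M_in = 10⁶/2938 = 340.37; M_out = 340.37 + (+59) = 399.37.
T_out = 10⁶/399.37 = 2504.0 K → 2500 K; t = 25.
G = 99.47·ln 25 − 161.1 = 99.47·3.2189 − 161.1 = 159.082.
Rounded: 159.

159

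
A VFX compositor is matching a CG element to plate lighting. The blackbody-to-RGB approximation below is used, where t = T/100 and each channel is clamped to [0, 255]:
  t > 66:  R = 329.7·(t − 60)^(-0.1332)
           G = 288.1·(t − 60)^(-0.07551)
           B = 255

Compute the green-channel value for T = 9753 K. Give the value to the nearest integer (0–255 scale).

t = 9753/100 = 97.53; the t > 66 branch applies.
G = 288.1·(97.53 − 60)^(-0.07551) = 288.1·37.53^(-0.07551) = 288.1·0.76053 = 219.110.
Rounded: 219.

219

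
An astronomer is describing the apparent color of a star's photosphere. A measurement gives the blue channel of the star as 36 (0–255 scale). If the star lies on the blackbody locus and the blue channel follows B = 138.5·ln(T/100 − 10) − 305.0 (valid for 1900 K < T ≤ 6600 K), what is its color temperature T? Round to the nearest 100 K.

ln(t − 10) = (36 + 305.0) / 138.5 = 2.4621.
t − 10 = e^2.4621 = 11.729, so t = 21.729.
T = 100·t = 2173 K → 2200 K to the nearest 100 K.

2200 K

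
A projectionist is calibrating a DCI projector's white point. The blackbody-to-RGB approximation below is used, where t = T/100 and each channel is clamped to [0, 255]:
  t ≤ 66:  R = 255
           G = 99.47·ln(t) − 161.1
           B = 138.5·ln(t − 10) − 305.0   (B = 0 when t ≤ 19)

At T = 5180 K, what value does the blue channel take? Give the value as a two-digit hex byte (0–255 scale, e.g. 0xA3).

t = 5180/100 = 51.8; the t ≤ 66 branch applies.
B = 138.5·ln(51.8 − 10) − 305.0 = 138.5·ln 41.8 − 305.0 = 138.5·3.7329 − 305.0 = 212.006.
Rounded: 212; in hex, 0xD4.

0xD4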